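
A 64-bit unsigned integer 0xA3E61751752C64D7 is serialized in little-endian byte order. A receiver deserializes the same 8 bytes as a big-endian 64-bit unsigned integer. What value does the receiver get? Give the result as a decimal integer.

Stored little-endian, the bytes at ascending addresses are D7 64 2C 75 51 17 E6 A3.
Read back as big-endian, the last byte is least significant, giving 0xD7642C755117E6A3.
0xD7642C755117E6A3 = 15520579098208888483.

15520579098208888483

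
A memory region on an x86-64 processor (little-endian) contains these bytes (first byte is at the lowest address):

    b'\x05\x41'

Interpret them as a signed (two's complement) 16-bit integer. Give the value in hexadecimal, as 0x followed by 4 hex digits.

0x4105

Little-endian: lowest address holds the least-significant byte.
Reassemble most-significant byte first: 41 05 → 0x4105.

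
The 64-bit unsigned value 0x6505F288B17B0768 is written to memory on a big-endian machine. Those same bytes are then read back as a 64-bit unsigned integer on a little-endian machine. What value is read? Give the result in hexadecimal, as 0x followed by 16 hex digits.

0x68077BB188F20565

Stored big-endian, the bytes at ascending addresses are 65 05 F2 88 B1 7B 07 68.
Read back as little-endian, the first byte is least significant, giving 0x68077BB188F20565.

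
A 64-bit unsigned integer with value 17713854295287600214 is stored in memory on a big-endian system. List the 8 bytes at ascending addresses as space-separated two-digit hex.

17713854295287600214 in hexadecimal, padded to 64 bits, is 0xF5D440A129A51456.
Split into bytes (most-significant first): F5 D4 40 A1 29 A5 14 56.
In big-endian order the high byte comes first in memory.
So the memory order matches the most-significant-first order: F5 D4 40 A1 29 A5 14 56.

F5 D4 40 A1 29 A5 14 56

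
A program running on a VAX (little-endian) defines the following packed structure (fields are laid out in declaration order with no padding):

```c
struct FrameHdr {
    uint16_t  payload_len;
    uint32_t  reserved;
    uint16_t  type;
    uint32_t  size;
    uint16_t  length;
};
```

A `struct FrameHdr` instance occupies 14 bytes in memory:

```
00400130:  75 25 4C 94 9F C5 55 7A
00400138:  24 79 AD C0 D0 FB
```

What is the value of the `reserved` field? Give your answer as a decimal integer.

3315569740

`reserved` follows `payload_len` (2 bytes), so it starts at byte offset 2 and occupies 4 bytes.
Bytes at offsets 2..5: 4C 94 9F C5.
In little-endian order the low byte comes first in memory.
Reassemble most-significant byte first: C5 9F 94 4C → 0xC59F944C.
0xC59F944C = 3315569740.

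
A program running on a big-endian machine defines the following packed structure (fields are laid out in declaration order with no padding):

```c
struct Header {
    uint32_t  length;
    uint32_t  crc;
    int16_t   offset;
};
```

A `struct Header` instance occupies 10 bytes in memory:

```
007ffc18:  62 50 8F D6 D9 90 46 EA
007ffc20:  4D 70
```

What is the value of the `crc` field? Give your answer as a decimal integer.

`crc` follows `length` (4 bytes), so it starts at byte offset 4 and occupies 4 bytes.
Bytes at offsets 4..7: D9 90 46 EA.
In big-endian order the high byte comes first in memory.
The bytes are already most-significant first: 0xD99046EA.
0xD99046EA = 3650111210.

3650111210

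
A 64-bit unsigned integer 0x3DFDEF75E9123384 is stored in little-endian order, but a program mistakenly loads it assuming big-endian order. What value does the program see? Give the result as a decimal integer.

Stored little-endian, the bytes at ascending addresses are 84 33 12 E9 75 EF FD 3D.
Read back as big-endian, the last byte is least significant, giving 0x843312E975EFFD3D.
0x843312E975EFFD3D = 9525978430734073149.

9525978430734073149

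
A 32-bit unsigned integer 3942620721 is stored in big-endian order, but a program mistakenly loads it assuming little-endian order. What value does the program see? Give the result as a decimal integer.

3942620721 in 32-bit hexadecimal is 0xEAFF9E31.
Stored big-endian, the bytes at ascending addresses are EA FF 9E 31.
Read back as little-endian, the first byte is least significant, giving 0x319EFFEA.
0x319EFFEA = 832503786.

832503786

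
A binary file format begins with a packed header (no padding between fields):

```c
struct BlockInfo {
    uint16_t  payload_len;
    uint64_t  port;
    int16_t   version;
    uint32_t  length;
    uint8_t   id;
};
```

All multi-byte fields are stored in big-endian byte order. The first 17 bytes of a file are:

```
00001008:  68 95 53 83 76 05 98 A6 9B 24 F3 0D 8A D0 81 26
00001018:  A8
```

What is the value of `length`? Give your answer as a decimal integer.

2328920358

`length` follows `payload_len` (2 B), `port` (8 B), `version` (2 B), so it starts at offset 2 + 8 + 2 = 12 and occupies 4 bytes.
Bytes at offsets 12..15: 8A D0 81 26.
Big-endian stores the most-significant byte at the lowest address.
The bytes are already most-significant first: 0x8AD08126.
0x8AD08126 = 2328920358.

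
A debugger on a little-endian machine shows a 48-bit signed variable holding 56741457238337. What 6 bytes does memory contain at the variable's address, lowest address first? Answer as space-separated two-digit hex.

56741457238337 in hexadecimal, padded to 48 bits, is 0x339B26671941.
Split into bytes (most-significant first): 33 9B 26 67 19 41.
Little-endian stores the least-significant byte at the lowest address.
So at ascending addresses the bytes are 41 19 67 26 9B 33.

41 19 67 26 9B 33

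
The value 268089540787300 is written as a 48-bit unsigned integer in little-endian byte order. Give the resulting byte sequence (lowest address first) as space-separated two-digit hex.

268089540787300 in hexadecimal, padded to 48 bits, is 0xF3D375D8BC64.
Split into bytes (most-significant first): F3 D3 75 D8 BC 64.
Little-endian stores the least-significant byte at the lowest address.
So at ascending addresses the bytes are 64 BC D8 75 D3 F3.

64 BC D8 75 D3 F3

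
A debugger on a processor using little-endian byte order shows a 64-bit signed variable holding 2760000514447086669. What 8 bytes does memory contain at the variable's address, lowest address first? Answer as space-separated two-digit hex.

4D 94 83 43 D8 7D 4D 26

2760000514447086669 in hexadecimal, padded to 64 bits, is 0x264D7DD84383944D.
Split into bytes (most-significant first): 26 4D 7D D8 43 83 94 4D.
In little-endian order the low byte comes first in memory.
So at ascending addresses the bytes are 4D 94 83 43 D8 7D 4D 26.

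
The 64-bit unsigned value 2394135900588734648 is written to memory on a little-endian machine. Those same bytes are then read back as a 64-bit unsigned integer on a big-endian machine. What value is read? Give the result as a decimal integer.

2394135900588734648 in 64-bit hexadecimal is 0x2139ADEABA99F8B8.
Stored little-endian, the bytes at ascending addresses are B8 F8 99 BA EA AD 39 21.
Read back as big-endian, the last byte is least significant, giving 0xB8F899BAEAAD3921.
0xB8F899BAEAAD3921 = 13328572125283170593.

13328572125283170593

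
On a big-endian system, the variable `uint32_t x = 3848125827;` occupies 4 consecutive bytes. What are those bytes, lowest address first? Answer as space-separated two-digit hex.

3848125827 in hexadecimal, padded to 32 bits, is 0xE55DBD83.
Split into bytes (most-significant first): E5 5D BD 83.
Big-endian: lowest address holds the most-significant byte.
So the memory order matches the most-significant-first order: E5 5D BD 83.

E5 5D BD 83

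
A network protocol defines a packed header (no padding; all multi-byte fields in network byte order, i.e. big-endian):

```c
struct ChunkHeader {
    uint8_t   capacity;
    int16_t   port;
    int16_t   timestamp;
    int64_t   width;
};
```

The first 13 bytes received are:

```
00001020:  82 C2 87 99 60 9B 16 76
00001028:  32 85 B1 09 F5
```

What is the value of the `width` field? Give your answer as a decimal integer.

`width` follows `capacity` (1 B), `port` (2 B), `timestamp` (2 B), so it starts at offset 1 + 2 + 2 = 5 and occupies 8 bytes.
Bytes at offsets 5..12: 9B 16 76 32 85 B1 09 F5.
In big-endian order the high byte comes first in memory.
The bytes are already most-significant first: 0x9B16763285B109F5.
Top bit is set, so as a signed 64-bit value this is 0x9B16763285B109F5 − 2^64 = -7271494588979672587.

-7271494588979672587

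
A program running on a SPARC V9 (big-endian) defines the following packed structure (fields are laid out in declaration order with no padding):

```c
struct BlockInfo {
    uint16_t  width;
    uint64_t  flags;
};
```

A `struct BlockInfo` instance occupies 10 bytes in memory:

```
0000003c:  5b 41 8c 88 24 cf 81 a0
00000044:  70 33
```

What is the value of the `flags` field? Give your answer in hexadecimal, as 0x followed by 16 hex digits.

`flags` follows `width` (2 bytes), so it starts at byte offset 2 and occupies 8 bytes.
Bytes at offsets 2..9: 8C 88 24 CF 81 A0 70 33.
Big-endian stores the most-significant byte at the lowest address.
The bytes are already most-significant first: 0x8C8824CF81A07033.

0x8C8824CF81A07033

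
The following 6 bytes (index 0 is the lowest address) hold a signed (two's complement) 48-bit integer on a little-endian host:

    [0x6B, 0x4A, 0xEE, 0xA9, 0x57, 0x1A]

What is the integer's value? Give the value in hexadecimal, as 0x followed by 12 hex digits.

0x1A57A9EE4A6B

In little-endian order the low byte comes first in memory.
Reassemble most-significant byte first: 1A 57 A9 EE 4A 6B → 0x1A57A9EE4A6B.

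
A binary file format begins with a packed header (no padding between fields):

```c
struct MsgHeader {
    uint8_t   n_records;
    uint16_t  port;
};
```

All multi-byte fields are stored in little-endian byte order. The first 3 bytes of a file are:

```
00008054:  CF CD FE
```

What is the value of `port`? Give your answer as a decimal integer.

65229

`port` follows `n_records` (1 byte), so it starts at byte offset 1 and occupies 2 bytes.
Bytes at offsets 1..2: CD FE.
Little-endian: lowest address holds the least-significant byte.
Reassemble most-significant byte first: FE CD → 0xFECD.
0xFECD = 65229.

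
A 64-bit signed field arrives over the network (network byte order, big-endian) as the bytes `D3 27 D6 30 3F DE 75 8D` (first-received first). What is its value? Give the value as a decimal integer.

Big-endian: lowest address holds the most-significant byte.
The bytes are already most-significant first: 0xD327D6303FDE758D.
Top bit is set, so as a signed 64-bit value this is 0xD327D6303FDE758D − 2^64 = -3231378704896723571.

-3231378704896723571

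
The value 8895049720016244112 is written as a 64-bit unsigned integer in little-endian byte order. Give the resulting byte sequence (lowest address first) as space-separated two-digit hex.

90 8D 01 A5 97 90 71 7B

8895049720016244112 in hexadecimal, padded to 64 bits, is 0x7B719097A5018D90.
Split into bytes (most-significant first): 7B 71 90 97 A5 01 8D 90.
Little-endian: lowest address holds the least-significant byte.
So at ascending addresses the bytes are 90 8D 01 A5 97 90 71 7B.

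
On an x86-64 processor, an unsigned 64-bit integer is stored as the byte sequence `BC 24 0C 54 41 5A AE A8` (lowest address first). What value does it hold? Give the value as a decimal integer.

12154751680949003452

Little-endian: lowest address holds the least-significant byte.
Reassemble most-significant byte first: A8 AE 5A 41 54 0C 24 BC → 0xA8AE5A41540C24BC.
0xA8AE5A41540C24BC = 12154751680949003452.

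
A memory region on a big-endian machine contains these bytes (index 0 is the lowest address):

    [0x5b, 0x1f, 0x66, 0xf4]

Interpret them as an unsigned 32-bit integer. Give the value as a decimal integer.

1528784628

In big-endian order the high byte comes first in memory.
The bytes are already most-significant first: 0x5B1F66F4.
0x5B1F66F4 = 1528784628.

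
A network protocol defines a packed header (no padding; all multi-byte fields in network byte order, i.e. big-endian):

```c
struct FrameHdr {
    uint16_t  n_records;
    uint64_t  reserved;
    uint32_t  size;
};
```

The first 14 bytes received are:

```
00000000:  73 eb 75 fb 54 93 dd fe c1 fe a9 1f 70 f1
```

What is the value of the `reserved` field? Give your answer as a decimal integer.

`reserved` follows `n_records` (2 bytes), so it starts at byte offset 2 and occupies 8 bytes.
Bytes at offsets 2..9: 75 FB 54 93 DD FE C1 FE.
Big-endian: lowest address holds the most-significant byte.
The bytes are already most-significant first: 0x75FB5493DDFEC1FE.
0x75FB5493DDFEC1FE = 8501481715653329406.

8501481715653329406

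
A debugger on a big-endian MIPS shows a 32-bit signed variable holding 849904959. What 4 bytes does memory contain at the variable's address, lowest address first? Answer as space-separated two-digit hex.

32 A8 85 3F

849904959 in hexadecimal, padded to 32 bits, is 0x32A8853F.
Split into bytes (most-significant first): 32 A8 85 3F.
Big-endian: lowest address holds the most-significant byte.
So the memory order matches the most-significant-first order: 32 A8 85 3F.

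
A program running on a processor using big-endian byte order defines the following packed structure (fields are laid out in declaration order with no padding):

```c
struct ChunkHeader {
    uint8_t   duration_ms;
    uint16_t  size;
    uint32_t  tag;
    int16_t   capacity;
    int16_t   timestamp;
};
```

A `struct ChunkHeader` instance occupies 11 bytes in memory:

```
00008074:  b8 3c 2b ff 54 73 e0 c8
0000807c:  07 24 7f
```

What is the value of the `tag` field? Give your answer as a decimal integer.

`tag` follows `duration_ms` (1 B), `size` (2 B), so it starts at offset 1 + 2 = 3 and occupies 4 bytes.
Bytes at offsets 3..6: FF 54 73 E0.
Big-endian stores the most-significant byte at the lowest address.
The bytes are already most-significant first: 0xFF5473E0.
0xFF5473E0 = 4283724768.

4283724768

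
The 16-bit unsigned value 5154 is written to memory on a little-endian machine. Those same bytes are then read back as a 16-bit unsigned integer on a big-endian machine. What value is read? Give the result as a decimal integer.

8724

5154 in 16-bit hexadecimal is 0x1422.
Stored little-endian, the bytes at ascending addresses are 22 14.
Read back as big-endian, the last byte is least significant, giving 0x2214.
0x2214 = 8724.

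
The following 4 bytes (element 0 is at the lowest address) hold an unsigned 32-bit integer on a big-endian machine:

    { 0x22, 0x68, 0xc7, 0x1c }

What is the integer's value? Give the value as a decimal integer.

577292060

Big-endian stores the most-significant byte at the lowest address.
The bytes are already most-significant first: 0x2268C71C.
0x2268C71C = 577292060.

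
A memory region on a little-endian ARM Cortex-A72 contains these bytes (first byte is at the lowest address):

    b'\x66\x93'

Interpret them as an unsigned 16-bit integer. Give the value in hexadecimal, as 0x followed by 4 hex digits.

0x9366

Little-endian: lowest address holds the least-significant byte.
Reassemble most-significant byte first: 93 66 → 0x9366.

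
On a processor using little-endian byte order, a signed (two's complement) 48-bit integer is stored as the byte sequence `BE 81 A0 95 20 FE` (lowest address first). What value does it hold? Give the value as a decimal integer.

Little-endian stores the least-significant byte at the lowest address.
Reassemble most-significant byte first: FE 20 95 A0 81 BE → 0xFE2095A081BE.
Top bit is set, so as a signed 48-bit value this is 0xFE2095A081BE − 2^48 = -2059073977922.

-2059073977922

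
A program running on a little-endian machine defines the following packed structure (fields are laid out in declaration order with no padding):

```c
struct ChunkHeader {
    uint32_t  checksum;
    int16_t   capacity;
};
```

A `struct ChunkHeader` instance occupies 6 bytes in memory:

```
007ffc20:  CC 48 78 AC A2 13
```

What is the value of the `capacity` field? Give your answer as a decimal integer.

5026

`capacity` follows `checksum` (4 bytes), so it starts at byte offset 4 and occupies 2 bytes.
Bytes at offsets 4..5: A2 13.
Little-endian stores the least-significant byte at the lowest address.
Reassemble most-significant byte first: 13 A2 → 0x13A2.
0x13A2 = 5026.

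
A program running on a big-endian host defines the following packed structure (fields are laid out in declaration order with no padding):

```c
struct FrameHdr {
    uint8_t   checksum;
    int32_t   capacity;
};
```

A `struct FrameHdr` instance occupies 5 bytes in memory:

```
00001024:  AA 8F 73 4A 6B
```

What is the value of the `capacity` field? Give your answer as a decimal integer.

`capacity` follows `checksum` (1 byte), so it starts at byte offset 1 and occupies 4 bytes.
Bytes at offsets 1..4: 8F 73 4A 6B.
In big-endian order the high byte comes first in memory.
The bytes are already most-significant first: 0x8F734A6B.
Top bit is set, so as a signed 32-bit value this is 0x8F734A6B − 2^32 = -1888269717.

-1888269717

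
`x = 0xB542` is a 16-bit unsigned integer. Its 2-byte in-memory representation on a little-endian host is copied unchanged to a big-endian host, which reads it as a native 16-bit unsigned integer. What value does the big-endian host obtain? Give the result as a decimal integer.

17077

Stored little-endian, the bytes at ascending addresses are 42 B5.
Read back as big-endian, the last byte is least significant, giving 0x42B5.
0x42B5 = 17077.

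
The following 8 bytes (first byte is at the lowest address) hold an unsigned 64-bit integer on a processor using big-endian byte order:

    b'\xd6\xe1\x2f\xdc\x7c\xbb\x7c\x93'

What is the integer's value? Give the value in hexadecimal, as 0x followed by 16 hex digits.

0xD6E12FDC7CBB7C93

Big-endian: lowest address holds the most-significant byte.
The bytes are already most-significant first: 0xD6E12FDC7CBB7C93.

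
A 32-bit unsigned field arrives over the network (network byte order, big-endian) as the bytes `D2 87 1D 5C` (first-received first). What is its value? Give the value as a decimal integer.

Big-endian stores the most-significant byte at the lowest address.
The bytes are already most-significant first: 0xD2871D5C.
0xD2871D5C = 3532070236.

3532070236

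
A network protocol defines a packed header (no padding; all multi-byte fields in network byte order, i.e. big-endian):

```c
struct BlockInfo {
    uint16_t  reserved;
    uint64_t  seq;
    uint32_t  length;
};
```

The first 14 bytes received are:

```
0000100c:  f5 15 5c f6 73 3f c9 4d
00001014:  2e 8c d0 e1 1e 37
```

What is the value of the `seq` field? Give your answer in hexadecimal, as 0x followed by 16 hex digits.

`seq` follows `reserved` (2 bytes), so it starts at byte offset 2 and occupies 8 bytes.
Bytes at offsets 2..9: 5C F6 73 3F C9 4D 2E 8C.
Big-endian: lowest address holds the most-significant byte.
The bytes are already most-significant first: 0x5CF6733FC94D2E8C.

0x5CF6733FC94D2E8C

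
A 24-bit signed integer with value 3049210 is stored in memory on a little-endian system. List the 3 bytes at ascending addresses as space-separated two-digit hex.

FA 86 2E

3049210 in hexadecimal, padded to 24 bits, is 0x2E86FA.
Split into bytes (most-significant first): 2E 86 FA.
In little-endian order the low byte comes first in memory.
So at ascending addresses the bytes are FA 86 2E.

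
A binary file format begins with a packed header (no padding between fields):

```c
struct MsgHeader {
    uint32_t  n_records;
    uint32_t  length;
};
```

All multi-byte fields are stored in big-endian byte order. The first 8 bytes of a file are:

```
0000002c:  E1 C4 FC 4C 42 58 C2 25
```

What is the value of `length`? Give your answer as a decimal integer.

1113113125

`length` follows `n_records` (4 bytes), so it starts at byte offset 4 and occupies 4 bytes.
Bytes at offsets 4..7: 42 58 C2 25.
Big-endian stores the most-significant byte at the lowest address.
The bytes are already most-significant first: 0x4258C225.
0x4258C225 = 1113113125.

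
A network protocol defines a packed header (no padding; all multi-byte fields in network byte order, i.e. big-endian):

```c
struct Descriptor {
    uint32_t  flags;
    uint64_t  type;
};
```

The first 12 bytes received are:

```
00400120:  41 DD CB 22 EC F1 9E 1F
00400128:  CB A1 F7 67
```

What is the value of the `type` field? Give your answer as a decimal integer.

17073601521735825255

`type` follows `flags` (4 bytes), so it starts at byte offset 4 and occupies 8 bytes.
Bytes at offsets 4..11: EC F1 9E 1F CB A1 F7 67.
Big-endian stores the most-significant byte at the lowest address.
The bytes are already most-significant first: 0xECF19E1FCBA1F767.
0xECF19E1FCBA1F767 = 17073601521735825255.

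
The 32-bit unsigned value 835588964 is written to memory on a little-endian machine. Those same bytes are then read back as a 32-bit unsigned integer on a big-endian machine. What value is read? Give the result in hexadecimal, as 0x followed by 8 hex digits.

835588964 in 32-bit hexadecimal is 0x31CE1364.
Stored little-endian, the bytes at ascending addresses are 64 13 CE 31.
Read back as big-endian, the last byte is least significant, giving 0x6413CE31.

0x6413CE31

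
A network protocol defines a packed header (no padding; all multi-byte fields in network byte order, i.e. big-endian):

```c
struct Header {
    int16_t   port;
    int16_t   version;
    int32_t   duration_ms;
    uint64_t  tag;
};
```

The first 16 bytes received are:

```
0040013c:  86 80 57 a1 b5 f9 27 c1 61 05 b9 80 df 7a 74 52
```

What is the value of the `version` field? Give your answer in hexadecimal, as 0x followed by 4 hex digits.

0x57A1

`version` follows `port` (2 bytes), so it starts at byte offset 2 and occupies 2 bytes.
Bytes at offsets 2..3: 57 A1.
Big-endian: lowest address holds the most-significant byte.
The bytes are already most-significant first: 0x57A1.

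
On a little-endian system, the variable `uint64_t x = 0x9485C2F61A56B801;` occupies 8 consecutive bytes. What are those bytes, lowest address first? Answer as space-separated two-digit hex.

Split into bytes (most-significant first): 94 85 C2 F6 1A 56 B8 01.
In little-endian order the low byte comes first in memory.
So at ascending addresses the bytes are 01 B8 56 1A F6 C2 85 94.

01 B8 56 1A F6 C2 85 94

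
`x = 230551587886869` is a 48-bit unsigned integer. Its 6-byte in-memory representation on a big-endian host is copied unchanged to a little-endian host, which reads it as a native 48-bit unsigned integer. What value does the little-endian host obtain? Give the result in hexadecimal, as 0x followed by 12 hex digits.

0x15977F79AFD1

230551587886869 in 48-bit hexadecimal is 0xD1AF797F9715.
Stored big-endian, the bytes at ascending addresses are D1 AF 79 7F 97 15.
Read back as little-endian, the first byte is least significant, giving 0x15977F79AFD1.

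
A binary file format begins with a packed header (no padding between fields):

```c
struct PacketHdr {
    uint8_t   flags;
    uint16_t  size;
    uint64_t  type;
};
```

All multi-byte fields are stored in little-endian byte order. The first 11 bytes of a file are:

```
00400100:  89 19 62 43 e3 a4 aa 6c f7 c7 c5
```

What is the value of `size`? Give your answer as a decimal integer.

`size` follows `flags` (1 byte), so it starts at byte offset 1 and occupies 2 bytes.
Bytes at offsets 1..2: 19 62.
Little-endian stores the least-significant byte at the lowest address.
Reassemble most-significant byte first: 62 19 → 0x6219.
0x6219 = 25113.

25113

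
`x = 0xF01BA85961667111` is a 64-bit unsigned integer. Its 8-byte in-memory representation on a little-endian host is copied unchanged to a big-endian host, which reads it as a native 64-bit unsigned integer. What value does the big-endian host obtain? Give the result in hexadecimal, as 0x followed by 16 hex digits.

0x1171666159A81BF0

Stored little-endian, the bytes at ascending addresses are 11 71 66 61 59 A8 1B F0.
Read back as big-endian, the last byte is least significant, giving 0x1171666159A81BF0.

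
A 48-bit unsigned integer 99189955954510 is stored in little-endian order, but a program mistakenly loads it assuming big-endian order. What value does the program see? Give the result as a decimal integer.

85792365360730

99189955954510 in 48-bit hexadecimal is 0x5A367617074E.
Stored little-endian, the bytes at ascending addresses are 4E 07 17 76 36 5A.
Read back as big-endian, the last byte is least significant, giving 0x4E071776365A.
0x4E071776365A = 85792365360730.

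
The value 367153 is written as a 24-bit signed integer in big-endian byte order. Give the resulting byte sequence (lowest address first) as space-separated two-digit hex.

367153 in hexadecimal, padded to 24 bits, is 0x059A31.
Split into bytes (most-significant first): 05 9A 31.
In big-endian order the high byte comes first in memory.
So the memory order matches the most-significant-first order: 05 9A 31.

05 9A 31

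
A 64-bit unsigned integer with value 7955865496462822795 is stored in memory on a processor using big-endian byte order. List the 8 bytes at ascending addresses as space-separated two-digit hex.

7955865496462822795 in hexadecimal, padded to 64 bits, is 0x6E68E9845D740D8B.
Split into bytes (most-significant first): 6E 68 E9 84 5D 74 0D 8B.
Big-endian: lowest address holds the most-significant byte.
So the memory order matches the most-significant-first order: 6E 68 E9 84 5D 74 0D 8B.

6E 68 E9 84 5D 74 0D 8B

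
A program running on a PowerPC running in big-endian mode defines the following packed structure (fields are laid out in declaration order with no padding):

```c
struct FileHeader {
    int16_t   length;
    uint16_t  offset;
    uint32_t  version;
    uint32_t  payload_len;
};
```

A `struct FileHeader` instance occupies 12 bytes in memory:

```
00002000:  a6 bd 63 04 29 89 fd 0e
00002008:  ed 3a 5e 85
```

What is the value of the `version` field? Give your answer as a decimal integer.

`version` follows `length` (2 B), `offset` (2 B), so it starts at offset 2 + 2 = 4 and occupies 4 bytes.
Bytes at offsets 4..7: 29 89 FD 0E.
In big-endian order the high byte comes first in memory.
The bytes are already most-significant first: 0x2989FD0E.
0x2989FD0E = 696909070.

696909070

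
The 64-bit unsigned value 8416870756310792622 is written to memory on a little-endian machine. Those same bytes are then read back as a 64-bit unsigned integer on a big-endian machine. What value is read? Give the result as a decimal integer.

8416870756310792622 in 64-bit hexadecimal is 0x74CEBB5BBE4739AE.
Stored little-endian, the bytes at ascending addresses are AE 39 47 BE 5B BB CE 74.
Read back as big-endian, the last byte is least significant, giving 0xAE3947BE5BBBCE74.
0xAE3947BE5BBBCE74 = 12554144319180361332.

12554144319180361332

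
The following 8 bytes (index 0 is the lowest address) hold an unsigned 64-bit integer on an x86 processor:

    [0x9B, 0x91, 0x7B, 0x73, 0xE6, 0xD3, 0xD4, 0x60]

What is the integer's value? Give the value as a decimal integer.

6977434709437157787

Little-endian stores the least-significant byte at the lowest address.
Reassemble most-significant byte first: 60 D4 D3 E6 73 7B 91 9B → 0x60D4D3E6737B919B.
0x60D4D3E6737B919B = 6977434709437157787.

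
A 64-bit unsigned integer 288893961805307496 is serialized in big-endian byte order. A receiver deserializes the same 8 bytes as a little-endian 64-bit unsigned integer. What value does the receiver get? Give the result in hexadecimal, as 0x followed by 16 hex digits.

288893961805307496 in 64-bit hexadecimal is 0x04025B8713291E68.
Stored big-endian, the bytes at ascending addresses are 04 02 5B 87 13 29 1E 68.
Read back as little-endian, the first byte is least significant, giving 0x681E2913875B0204.

0x681E2913875B0204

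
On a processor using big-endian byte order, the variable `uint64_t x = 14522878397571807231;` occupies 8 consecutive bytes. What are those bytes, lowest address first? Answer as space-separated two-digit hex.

C9 8B A0 F5 03 76 37 FF

14522878397571807231 in hexadecimal, padded to 64 bits, is 0xC98BA0F5037637FF.
Split into bytes (most-significant first): C9 8B A0 F5 03 76 37 FF.
Big-endian stores the most-significant byte at the lowest address.
So the memory order matches the most-significant-first order: C9 8B A0 F5 03 76 37 FF.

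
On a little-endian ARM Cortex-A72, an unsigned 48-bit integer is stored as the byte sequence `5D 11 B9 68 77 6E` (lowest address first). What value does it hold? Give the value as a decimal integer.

121459137122653

In little-endian order the low byte comes first in memory.
Reassemble most-significant byte first: 6E 77 68 B9 11 5D → 0x6E7768B9115D.
0x6E7768B9115D = 121459137122653.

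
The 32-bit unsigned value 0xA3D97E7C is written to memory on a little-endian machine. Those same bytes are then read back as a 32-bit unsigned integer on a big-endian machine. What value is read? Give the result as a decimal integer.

2088688035

Stored little-endian, the bytes at ascending addresses are 7C 7E D9 A3.
Read back as big-endian, the last byte is least significant, giving 0x7C7ED9A3.
0x7C7ED9A3 = 2088688035.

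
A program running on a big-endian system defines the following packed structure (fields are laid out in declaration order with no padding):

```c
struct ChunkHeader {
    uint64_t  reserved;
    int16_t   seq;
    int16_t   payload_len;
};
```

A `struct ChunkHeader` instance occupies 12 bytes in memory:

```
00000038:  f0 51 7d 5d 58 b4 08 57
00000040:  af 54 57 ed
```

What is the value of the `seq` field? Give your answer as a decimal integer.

-20652

`seq` follows `reserved` (8 bytes), so it starts at byte offset 8 and occupies 2 bytes.
Bytes at offsets 8..9: AF 54.
In big-endian order the high byte comes first in memory.
The bytes are already most-significant first: 0xAF54.
Top bit is set, so as a signed 16-bit value this is 0xAF54 − 2^16 = -20652.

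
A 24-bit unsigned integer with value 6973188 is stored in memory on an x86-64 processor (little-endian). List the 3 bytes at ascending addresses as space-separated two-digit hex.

6973188 in hexadecimal, padded to 24 bits, is 0x6A6704.
Split into bytes (most-significant first): 6A 67 04.
Little-endian stores the least-significant byte at the lowest address.
So at ascending addresses the bytes are 04 67 6A.

04 67 6A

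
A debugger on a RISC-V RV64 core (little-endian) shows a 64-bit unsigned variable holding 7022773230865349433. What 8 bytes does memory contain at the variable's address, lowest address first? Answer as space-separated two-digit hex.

7022773230865349433 in hexadecimal, padded to 64 bits, is 0x6175E70B93D9FB39.
Split into bytes (most-significant first): 61 75 E7 0B 93 D9 FB 39.
Little-endian: lowest address holds the least-significant byte.
So at ascending addresses the bytes are 39 FB D9 93 0B E7 75 61.

39 FB D9 93 0B E7 75 61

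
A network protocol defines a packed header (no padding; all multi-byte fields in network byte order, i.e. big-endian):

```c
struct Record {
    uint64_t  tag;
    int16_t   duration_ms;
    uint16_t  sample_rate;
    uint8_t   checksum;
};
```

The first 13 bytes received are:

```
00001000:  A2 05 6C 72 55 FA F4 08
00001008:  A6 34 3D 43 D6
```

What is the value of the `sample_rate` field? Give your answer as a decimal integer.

`sample_rate` follows `tag` (8 B), `duration_ms` (2 B), so it starts at offset 8 + 2 = 10 and occupies 2 bytes.
Bytes at offsets 10..11: 3D 43.
Big-endian: lowest address holds the most-significant byte.
The bytes are already most-significant first: 0x3D43.
0x3D43 = 15683.

15683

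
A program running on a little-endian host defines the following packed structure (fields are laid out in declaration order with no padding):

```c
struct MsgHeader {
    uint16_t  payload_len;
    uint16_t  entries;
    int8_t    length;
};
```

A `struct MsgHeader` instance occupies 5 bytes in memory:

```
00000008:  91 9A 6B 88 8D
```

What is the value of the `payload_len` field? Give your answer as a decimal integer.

39569

`payload_len` is the first field, at byte offset 0, occupying 2 bytes.
Bytes at offsets 0..1: 91 9A.
Little-endian: lowest address holds the least-significant byte.
Reassemble most-significant byte first: 9A 91 → 0x9A91.
0x9A91 = 39569.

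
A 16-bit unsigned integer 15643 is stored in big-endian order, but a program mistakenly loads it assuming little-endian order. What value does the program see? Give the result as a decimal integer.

15643 in 16-bit hexadecimal is 0x3D1B.
Stored big-endian, the bytes at ascending addresses are 3D 1B.
Read back as little-endian, the first byte is least significant, giving 0x1B3D.
0x1B3D = 6973.

6973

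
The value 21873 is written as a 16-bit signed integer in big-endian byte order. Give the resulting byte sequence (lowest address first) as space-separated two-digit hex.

55 71

21873 in hexadecimal, padded to 16 bits, is 0x5571.
Split into bytes (most-significant first): 55 71.
Big-endian: lowest address holds the most-significant byte.
So the memory order matches the most-significant-first order: 55 71.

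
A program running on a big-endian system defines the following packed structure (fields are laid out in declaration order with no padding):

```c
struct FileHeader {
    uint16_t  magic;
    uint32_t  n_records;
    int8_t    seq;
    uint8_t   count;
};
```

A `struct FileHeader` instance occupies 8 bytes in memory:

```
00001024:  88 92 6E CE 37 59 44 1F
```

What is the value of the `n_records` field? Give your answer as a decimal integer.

`n_records` follows `magic` (2 bytes), so it starts at byte offset 2 and occupies 4 bytes.
Bytes at offsets 2..5: 6E CE 37 59.
Big-endian: lowest address holds the most-significant byte.
The bytes are already most-significant first: 0x6ECE3759.
0x6ECE3759 = 1859008345.

1859008345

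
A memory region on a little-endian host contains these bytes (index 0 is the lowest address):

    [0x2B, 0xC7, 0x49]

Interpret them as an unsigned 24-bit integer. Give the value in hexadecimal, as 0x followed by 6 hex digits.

Little-endian: lowest address holds the least-significant byte.
Reassemble most-significant byte first: 49 C7 2B → 0x49C72B.

0x49C72B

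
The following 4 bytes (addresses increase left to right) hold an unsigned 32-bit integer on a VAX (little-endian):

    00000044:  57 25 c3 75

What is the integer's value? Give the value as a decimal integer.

Little-endian: lowest address holds the least-significant byte.
Reassemble most-significant byte first: 75 C3 25 57 → 0x75C32557.
0x75C32557 = 1975723351.

1975723351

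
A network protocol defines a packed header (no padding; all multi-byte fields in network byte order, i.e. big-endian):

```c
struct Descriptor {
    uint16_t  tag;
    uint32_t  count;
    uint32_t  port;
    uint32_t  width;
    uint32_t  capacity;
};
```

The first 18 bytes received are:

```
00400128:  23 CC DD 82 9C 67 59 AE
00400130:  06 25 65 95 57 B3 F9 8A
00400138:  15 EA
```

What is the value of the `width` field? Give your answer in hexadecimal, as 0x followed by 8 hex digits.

0x659557B3

`width` follows `tag` (2 B), `count` (4 B), `port` (4 B), so it starts at offset 2 + 4 + 4 = 10 and occupies 4 bytes.
Bytes at offsets 10..13: 65 95 57 B3.
In big-endian order the high byte comes first in memory.
The bytes are already most-significant first: 0x659557B3.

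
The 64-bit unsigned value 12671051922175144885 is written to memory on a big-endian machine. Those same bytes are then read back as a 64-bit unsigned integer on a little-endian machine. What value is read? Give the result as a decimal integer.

12671051922175144885 in 64-bit hexadecimal is 0xAFD89E96CFC7B3B5.
Stored big-endian, the bytes at ascending addresses are AF D8 9E 96 CF C7 B3 B5.
Read back as little-endian, the first byte is least significant, giving 0xB5B3C7CF969ED8AF.
0xB5B3C7CF969ED8AF = 13093028236095314095.

13093028236095314095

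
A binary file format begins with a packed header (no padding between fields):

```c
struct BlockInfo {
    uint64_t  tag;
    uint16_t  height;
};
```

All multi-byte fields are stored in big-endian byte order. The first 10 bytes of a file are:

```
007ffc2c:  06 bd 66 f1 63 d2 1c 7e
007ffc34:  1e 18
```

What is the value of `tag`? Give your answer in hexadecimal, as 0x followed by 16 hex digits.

`tag` is the first field, at byte offset 0, occupying 8 bytes.
Bytes at offsets 0..7: 06 BD 66 F1 63 D2 1C 7E.
Big-endian: lowest address holds the most-significant byte.
The bytes are already most-significant first: 0x06BD66F163D21C7E.

0x06BD66F163D21C7E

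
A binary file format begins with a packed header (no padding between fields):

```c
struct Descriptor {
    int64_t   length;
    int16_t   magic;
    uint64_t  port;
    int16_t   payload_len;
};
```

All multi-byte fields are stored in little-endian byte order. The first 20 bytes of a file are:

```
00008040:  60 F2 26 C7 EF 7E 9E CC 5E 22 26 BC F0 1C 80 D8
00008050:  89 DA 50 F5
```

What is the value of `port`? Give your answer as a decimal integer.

`port` follows `length` (8 B), `magic` (2 B), so it starts at offset 8 + 2 = 10 and occupies 8 bytes.
Bytes at offsets 10..17: 26 BC F0 1C 80 D8 89 DA.
In little-endian order the low byte comes first in memory.
Reassemble most-significant byte first: DA 89 D8 80 1C F0 BC 26 → 0xDA89D8801CF0BC26.
0xDA89D8801CF0BC26 = 15747355616830602278.

15747355616830602278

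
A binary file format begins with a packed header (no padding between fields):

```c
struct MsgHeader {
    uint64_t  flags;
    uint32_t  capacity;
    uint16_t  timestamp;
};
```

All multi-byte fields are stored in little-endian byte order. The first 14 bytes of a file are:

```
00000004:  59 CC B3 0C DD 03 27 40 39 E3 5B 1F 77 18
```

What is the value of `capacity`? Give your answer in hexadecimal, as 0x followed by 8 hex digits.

`capacity` follows `flags` (8 bytes), so it starts at byte offset 8 and occupies 4 bytes.
Bytes at offsets 8..11: 39 E3 5B 1F.
Little-endian stores the least-significant byte at the lowest address.
Reassemble most-significant byte first: 1F 5B E3 39 → 0x1F5BE339.

0x1F5BE339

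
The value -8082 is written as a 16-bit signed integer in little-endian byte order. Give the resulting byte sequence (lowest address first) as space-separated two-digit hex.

6E E0

Two's complement of -8082 in 16 bits: 8082 = 0x1F92; invert → 0xE06D; add 1 → 0xE06E.
Split into bytes (most-significant first): E0 6E.
In little-endian order the low byte comes first in memory.
So at ascending addresses the bytes are 6E E0.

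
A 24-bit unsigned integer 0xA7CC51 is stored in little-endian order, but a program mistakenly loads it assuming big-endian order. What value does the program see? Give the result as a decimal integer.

5360807

Stored little-endian, the bytes at ascending addresses are 51 CC A7.
Read back as big-endian, the last byte is least significant, giving 0x51CCA7.
0x51CCA7 = 5360807.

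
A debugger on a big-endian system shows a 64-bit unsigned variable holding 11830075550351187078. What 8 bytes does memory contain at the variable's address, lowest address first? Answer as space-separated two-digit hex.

11830075550351187078 in hexadecimal, padded to 64 bits, is 0xA42CDF08DCB75C86.
Split into bytes (most-significant first): A4 2C DF 08 DC B7 5C 86.
In big-endian order the high byte comes first in memory.
So the memory order matches the most-significant-first order: A4 2C DF 08 DC B7 5C 86.

A4 2C DF 08 DC B7 5C 86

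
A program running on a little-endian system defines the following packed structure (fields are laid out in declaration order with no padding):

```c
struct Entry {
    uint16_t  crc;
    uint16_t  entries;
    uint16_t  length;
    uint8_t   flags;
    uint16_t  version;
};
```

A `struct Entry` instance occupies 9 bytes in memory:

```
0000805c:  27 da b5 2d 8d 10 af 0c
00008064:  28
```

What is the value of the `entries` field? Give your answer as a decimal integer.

11701

`entries` follows `crc` (2 bytes), so it starts at byte offset 2 and occupies 2 bytes.
Bytes at offsets 2..3: B5 2D.
Little-endian stores the least-significant byte at the lowest address.
Reassemble most-significant byte first: 2D B5 → 0x2DB5.
0x2DB5 = 11701.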